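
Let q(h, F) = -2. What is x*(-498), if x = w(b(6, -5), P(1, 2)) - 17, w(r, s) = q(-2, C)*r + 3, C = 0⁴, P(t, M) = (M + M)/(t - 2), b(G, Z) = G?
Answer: 12948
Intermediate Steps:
P(t, M) = 2*M/(-2 + t) (P(t, M) = (2*M)/(-2 + t) = 2*M/(-2 + t))
C = 0
w(r, s) = 3 - 2*r (w(r, s) = -2*r + 3 = 3 - 2*r)
x = -26 (x = (3 - 2*6) - 17 = (3 - 12) - 17 = -9 - 17 = -26)
x*(-498) = -26*(-498) = 12948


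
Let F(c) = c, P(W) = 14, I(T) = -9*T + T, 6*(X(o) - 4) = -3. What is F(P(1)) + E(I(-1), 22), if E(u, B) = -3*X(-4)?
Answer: 7/2 ≈ 3.5000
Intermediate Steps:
X(o) = 7/2 (X(o) = 4 + (⅙)*(-3) = 4 - ½ = 7/2)
I(T) = -8*T
E(u, B) = -21/2 (E(u, B) = -3*7/2 = -21/2)
F(P(1)) + E(I(-1), 22) = 14 - 21/2 = 7/2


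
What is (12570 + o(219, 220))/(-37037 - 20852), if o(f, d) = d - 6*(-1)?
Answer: -12796/57889 ≈ -0.22104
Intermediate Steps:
o(f, d) = 6 + d (o(f, d) = d + 6 = 6 + d)
(12570 + o(219, 220))/(-37037 - 20852) = (12570 + (6 + 220))/(-37037 - 20852) = (12570 + 226)/(-57889) = 12796*(-1/57889) = -12796/57889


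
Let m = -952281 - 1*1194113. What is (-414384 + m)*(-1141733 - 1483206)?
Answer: 6721886042542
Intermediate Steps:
m = -2146394 (m = -952281 - 1194113 = -2146394)
(-414384 + m)*(-1141733 - 1483206) = (-414384 - 2146394)*(-1141733 - 1483206) = -2560778*(-2624939) = 6721886042542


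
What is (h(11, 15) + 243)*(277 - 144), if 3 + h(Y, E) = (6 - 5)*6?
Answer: 32718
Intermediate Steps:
h(Y, E) = 3 (h(Y, E) = -3 + (6 - 5)*6 = -3 + 1*6 = -3 + 6 = 3)
(h(11, 15) + 243)*(277 - 144) = (3 + 243)*(277 - 144) = 246*133 = 32718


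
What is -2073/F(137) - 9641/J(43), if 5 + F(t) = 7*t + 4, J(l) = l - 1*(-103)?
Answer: -2384684/34967 ≈ -68.198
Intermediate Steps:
J(l) = 103 + l (J(l) = l + 103 = 103 + l)
F(t) = -1 + 7*t (F(t) = -5 + (7*t + 4) = -5 + (4 + 7*t) = -1 + 7*t)
-2073/F(137) - 9641/J(43) = -2073/(-1 + 7*137) - 9641/(103 + 43) = -2073/(-1 + 959) - 9641/146 = -2073/958 - 9641*1/146 = -2073*1/958 - 9641/146 = -2073/958 - 9641/146 = -2384684/34967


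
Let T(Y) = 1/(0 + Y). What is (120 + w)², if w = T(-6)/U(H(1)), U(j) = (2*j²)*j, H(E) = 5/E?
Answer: 32399640001/2250000 ≈ 14400.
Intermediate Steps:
T(Y) = 1/Y
U(j) = 2*j³
w = -1/1500 (w = 1/((-6)*((2*(5/1)³))) = -1/(6*(2*(5*1)³)) = -1/(6*(2*5³)) = -1/(6*(2*125)) = -⅙/250 = -⅙*1/250 = -1/1500 ≈ -0.00066667)
(120 + w)² = (120 - 1/1500)² = (179999/1500)² = 32399640001/2250000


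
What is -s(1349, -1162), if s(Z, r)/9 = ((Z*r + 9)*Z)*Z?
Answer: 25673317575561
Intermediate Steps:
s(Z, r) = 9*Z**2*(9 + Z*r) (s(Z, r) = 9*(((Z*r + 9)*Z)*Z) = 9*(((9 + Z*r)*Z)*Z) = 9*((Z*(9 + Z*r))*Z) = 9*(Z**2*(9 + Z*r)) = 9*Z**2*(9 + Z*r))
-s(1349, -1162) = -9*1349**2*(9 + 1349*(-1162)) = -9*1819801*(9 - 1567538) = -9*1819801*(-1567529) = -1*(-25673317575561) = 25673317575561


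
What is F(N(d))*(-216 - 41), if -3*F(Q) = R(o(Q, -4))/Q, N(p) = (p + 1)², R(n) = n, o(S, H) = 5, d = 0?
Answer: 1285/3 ≈ 428.33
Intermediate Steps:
N(p) = (1 + p)²
F(Q) = -5/(3*Q)
F(N(d))*(-216 - 41) = (-5/(3*(1 + 0)²))*(-216 - 41) = -5/(3*(1²))*(-257) = -5/3/1*(-257) = -5/3*1*(-257) = -5/3*(-257) = 1285/3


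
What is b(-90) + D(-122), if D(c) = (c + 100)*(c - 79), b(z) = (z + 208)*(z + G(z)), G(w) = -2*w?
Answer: 15042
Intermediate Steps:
b(z) = -z*(208 + z) (b(z) = (z + 208)*(z - 2*z) = (208 + z)*(-z) = -z*(208 + z))
D(c) = (-79 + c)*(100 + c) (D(c) = (100 + c)*(-79 + c) = (-79 + c)*(100 + c))
b(-90) + D(-122) = -90*(-208 - 1*(-90)) + (-7900 + (-122)² + 21*(-122)) = -90*(-208 + 90) + (-7900 + 14884 - 2562) = -90*(-118) + 4422 = 10620 + 4422 = 15042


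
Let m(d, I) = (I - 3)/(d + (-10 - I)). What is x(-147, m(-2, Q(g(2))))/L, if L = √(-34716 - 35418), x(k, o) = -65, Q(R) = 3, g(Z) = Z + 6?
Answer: 65*I*√70134/70134 ≈ 0.24544*I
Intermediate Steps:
g(Z) = 6 + Z
m(d, I) = (-3 + I)/(-10 + d - I)
L = I*√70134 (L = √(-70134) = I*√70134 ≈ 264.83*I)
x(-147, m(-2, Q(g(2))))/L = -65*(-I*√70134/70134) = -(-65)*I*√70134/70134 = 65*I*√70134/70134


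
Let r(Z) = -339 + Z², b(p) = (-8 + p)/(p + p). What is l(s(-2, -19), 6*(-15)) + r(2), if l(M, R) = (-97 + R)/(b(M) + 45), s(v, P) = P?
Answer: -589001/1737 ≈ -339.09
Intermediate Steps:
b(p) = (-8 + p)/(2*p) (b(p) = (-8 + p)/((2*p)) = (-8 + p)*(1/(2*p)) = (-8 + p)/(2*p))
l(M, R) = (-97 + R)/(45 + (-8 + M)/(2*M)) (l(M, R) = (-97 + R)/((-8 + M)/(2*M) + 45) = (-97 + R)/(45 + (-8 + M)/(2*M)))
l(s(-2, -19), 6*(-15)) + r(2) = 2*(-19)*(-97 + 6*(-15))/(-8 + 91*(-19)) + (-339 + 2²) = 2*(-19)*(-97 - 90)/(-8 - 1729) + (-339 + 4) = 2*(-19)*(-187)/(-1737) - 335 = 2*(-19)*(-1/1737)*(-187) - 335 = -7106/1737 - 335 = -589001/1737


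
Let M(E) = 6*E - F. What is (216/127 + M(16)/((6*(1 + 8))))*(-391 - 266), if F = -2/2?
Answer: -1750759/762 ≈ -2297.6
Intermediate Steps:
F = -1 (F = -2*½ = -1)
M(E) = 1 + 6*E (M(E) = 6*E - 1*(-1) = 6*E + 1 = 1 + 6*E)
(216/127 + M(16)/((6*(1 + 8))))*(-391 - 266) = (216/127 + (1 + 6*16)/((6*(1 + 8))))*(-391 - 266) = (216*(1/127) + (1 + 96)/((6*9)))*(-657) = (216/127 + 97/54)*(-657) = (23983/6858)*(-657) = -1750759/762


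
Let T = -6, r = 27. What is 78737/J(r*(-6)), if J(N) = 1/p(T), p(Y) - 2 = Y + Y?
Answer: -787370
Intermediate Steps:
p(Y) = 2 + 2*Y (p(Y) = 2 + (Y + Y) = 2 + 2*Y)
J(N) = -⅒ (J(N) = 1/(2 + 2*(-6)) = 1/(2 - 12) = 1/(-10) = -⅒)
78737/J(r*(-6)) = 78737/(-⅒) = 78737*(-10) = -787370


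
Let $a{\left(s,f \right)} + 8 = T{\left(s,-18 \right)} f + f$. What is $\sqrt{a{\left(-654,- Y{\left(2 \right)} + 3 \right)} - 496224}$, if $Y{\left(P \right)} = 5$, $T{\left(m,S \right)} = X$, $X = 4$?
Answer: $3 i \sqrt{55138} \approx 704.44 i$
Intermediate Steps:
$T{\left(m,S \right)} = 4$
$a{\left(s,f \right)} = -8 + 5 f$ ($a{\left(s,f \right)} = -8 + \left(4 f + f\right) = -8 + 5 f$)
$\sqrt{a{\left(-654,- Y{\left(2 \right)} + 3 \right)} - 496224} = \sqrt{\left(-8 + 5 \left(\left(-1\right) 5 + 3\right)\right) - 496224} = \sqrt{\left(-8 + 5 \left(-5 + 3\right)\right) - 496224} = \sqrt{\left(-8 + 5 \left(-2\right)\right) - 496224} = \sqrt{\left(-8 - 10\right) - 496224} = \sqrt{-18 - 496224} = \sqrt{-496242} = 3 i \sqrt{55138}$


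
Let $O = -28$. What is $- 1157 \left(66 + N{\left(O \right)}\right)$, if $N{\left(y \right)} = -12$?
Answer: $-62478$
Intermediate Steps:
$- 1157 \left(66 + N{\left(O \right)}\right) = - 1157 \left(66 - 12\right) = \left(-1157\right) 54 = -62478$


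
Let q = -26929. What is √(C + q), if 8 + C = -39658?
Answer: I*√66595 ≈ 258.06*I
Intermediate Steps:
C = -39666 (C = -8 - 39658 = -39666)
√(C + q) = √(-39666 - 26929) = √(-66595) = I*√66595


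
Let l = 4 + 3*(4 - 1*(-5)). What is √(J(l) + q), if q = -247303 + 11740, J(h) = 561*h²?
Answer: √303558 ≈ 550.96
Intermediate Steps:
l = 31 (l = 4 + 3*(4 + 5) = 4 + 3*9 = 4 + 27 = 31)
q = -235563
√(J(l) + q) = √(561*31² - 235563) = √(561*961 - 235563) = √(539121 - 235563) = √303558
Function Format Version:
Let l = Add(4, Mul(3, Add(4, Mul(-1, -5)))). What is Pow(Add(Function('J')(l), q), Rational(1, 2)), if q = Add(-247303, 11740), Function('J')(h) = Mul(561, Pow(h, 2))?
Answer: Pow(303558, Rational(1, 2)) ≈ 550.96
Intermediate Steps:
l = 31 (l = Add(4, Mul(3, Add(4, 5))) = Add(4, Mul(3, 9)) = Add(4, 27) = 31)
q = -235563
Pow(Add(Function('J')(l), q), Rational(1, 2)) = Pow(Add(Mul(561, Pow(31, 2)), -235563), Rational(1, 2)) = Pow(Add(Mul(561, 961), -235563), Rational(1, 2)) = Pow(Add(539121, -235563), Rational(1, 2)) = Pow(303558, Rational(1, 2))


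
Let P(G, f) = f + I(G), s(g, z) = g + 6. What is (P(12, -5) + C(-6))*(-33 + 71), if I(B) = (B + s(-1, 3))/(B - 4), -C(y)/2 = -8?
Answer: 1995/4 ≈ 498.75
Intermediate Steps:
s(g, z) = 6 + g
C(y) = 16 (C(y) = -2*(-8) = 16)
I(B) = (5 + B)/(-4 + B) (I(B) = (B + (6 - 1))/(B - 4) = (B + 5)/(-4 + B) = (5 + B)/(-4 + B))
P(G, f) = f + (5 + G)/(-4 + G)
(P(12, -5) + C(-6))*(-33 + 71) = ((5 + 12 - 5*(-4 + 12))/(-4 + 12) + 16)*(-33 + 71) = ((5 + 12 - 5*8)/8 + 16)*38 = ((5 + 12 - 40)/8 + 16)*38 = ((⅛)*(-23) + 16)*38 = (-23/8 + 16)*38 = (105/8)*38 = 1995/4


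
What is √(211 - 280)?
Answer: I*√69 ≈ 8.3066*I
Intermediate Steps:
√(211 - 280) = √(-69) = I*√69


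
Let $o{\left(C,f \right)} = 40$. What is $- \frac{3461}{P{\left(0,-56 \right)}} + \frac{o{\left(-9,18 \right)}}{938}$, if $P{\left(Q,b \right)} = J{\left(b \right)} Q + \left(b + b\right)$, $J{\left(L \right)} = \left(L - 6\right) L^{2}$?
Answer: $\frac{232207}{7504} \approx 30.944$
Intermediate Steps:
$J{\left(L \right)} = L^{2} \left(-6 + L\right)$ ($J{\left(L \right)} = \left(L - 6\right) L^{2} = \left(-6 + L\right) L^{2} = L^{2} \left(-6 + L\right)$)
$P{\left(Q,b \right)} = 2 b + Q b^{2} \left(-6 + b\right)$ ($P{\left(Q,b \right)} = b^{2} \left(-6 + b\right) Q + \left(b + b\right) = Q b^{2} \left(-6 + b\right) + 2 b = 2 b + Q b^{2} \left(-6 + b\right)$)
$- \frac{3461}{P{\left(0,-56 \right)}} + \frac{o{\left(-9,18 \right)}}{938} = - \frac{3461}{\left(-56\right) \left(2 + 0 \left(-56\right) \left(-6 - 56\right)\right)} + \frac{40}{938} = - \frac{3461}{\left(-56\right) \left(2 + 0 \left(-56\right) \left(-62\right)\right)} + 40 \cdot \frac{1}{938} = - \frac{3461}{\left(-56\right) \left(2 + 0\right)} + \frac{20}{469} = - \frac{3461}{\left(-56\right) 2} + \frac{20}{469} = - \frac{3461}{-112} + \frac{20}{469} = \left(-3461\right) \left(- \frac{1}{112}\right) + \frac{20}{469} = \frac{3461}{112} + \frac{20}{469} = \frac{232207}{7504}$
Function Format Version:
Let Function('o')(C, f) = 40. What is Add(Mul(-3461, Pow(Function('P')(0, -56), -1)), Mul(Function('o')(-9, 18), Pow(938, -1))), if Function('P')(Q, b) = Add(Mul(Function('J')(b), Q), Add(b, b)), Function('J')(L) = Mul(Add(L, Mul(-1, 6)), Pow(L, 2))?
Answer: Rational(232207, 7504) ≈ 30.944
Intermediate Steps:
Function('J')(L) = Mul(Pow(L, 2), Add(-6, L)) (Function('J')(L) = Mul(Add(L, -6), Pow(L, 2)) = Mul(Add(-6, L), Pow(L, 2)) = Mul(Pow(L, 2), Add(-6, L)))
Function('P')(Q, b) = Add(Mul(2, b), Mul(Q, Pow(b, 2), Add(-6, b))) (Function('P')(Q, b) = Add(Mul(Mul(Pow(b, 2), Add(-6, b)), Q), Add(b, b)) = Add(Mul(Q, Pow(b, 2), Add(-6, b)), Mul(2, b)) = Add(Mul(2, b), Mul(Q, Pow(b, 2), Add(-6, b))))
Add(Mul(-3461, Pow(Function('P')(0, -56), -1)), Mul(Function('o')(-9, 18), Pow(938, -1))) = Add(Mul(-3461, Pow(Mul(-56, Add(2, Mul(0, -56, Add(-6, -56)))), -1)), Mul(40, Pow(938, -1))) = Add(Mul(-3461, Pow(Mul(-56, Add(2, Mul(0, -56, -62))), -1)), Mul(40, Rational(1, 938))) = Add(Mul(-3461, Pow(Mul(-56, Add(2, 0)), -1)), Rational(20, 469)) = Add(Mul(-3461, Pow(Mul(-56, 2), -1)), Rational(20, 469)) = Add(Mul(-3461, Pow(-112, -1)), Rational(20, 469)) = Add(Mul(-3461, Rational(-1, 112)), Rational(20, 469)) = Add(Rational(3461, 112), Rational(20, 469)) = Rational(232207, 7504)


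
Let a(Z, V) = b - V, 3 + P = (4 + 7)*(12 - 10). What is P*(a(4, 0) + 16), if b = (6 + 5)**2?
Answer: 2603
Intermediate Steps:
b = 121 (b = 11**2 = 121)
P = 19 (P = -3 + (4 + 7)*(12 - 10) = -3 + 11*2 = -3 + 22 = 19)
a(Z, V) = 121 - V
P*(a(4, 0) + 16) = 19*((121 - 1*0) + 16) = 19*((121 + 0) + 16) = 19*(121 + 16) = 19*137 = 2603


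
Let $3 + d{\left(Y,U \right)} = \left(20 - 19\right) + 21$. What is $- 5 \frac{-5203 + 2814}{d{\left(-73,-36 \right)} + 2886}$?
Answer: $\frac{2389}{581} \approx 4.1119$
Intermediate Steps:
$d{\left(Y,U \right)} = 19$ ($d{\left(Y,U \right)} = -3 + \left(\left(20 - 19\right) + 21\right) = -3 + \left(1 + 21\right) = -3 + 22 = 19$)
$- 5 \frac{-5203 + 2814}{d{\left(-73,-36 \right)} + 2886} = - 5 \frac{-5203 + 2814}{19 + 2886} = - 5 \left(- \frac{2389}{2905}\right) = - 5 \left(\left(-2389\right) \frac{1}{2905}\right) = \left(-5\right) \left(- \frac{2389}{2905}\right) = \frac{2389}{581}$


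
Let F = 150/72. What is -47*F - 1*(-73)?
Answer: -299/12 ≈ -24.917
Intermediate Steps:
F = 25/12 (F = 150*(1/72) = 25/12 ≈ 2.0833)
-47*F - 1*(-73) = -47*25/12 - 1*(-73) = -1175/12 + 73 = -299/12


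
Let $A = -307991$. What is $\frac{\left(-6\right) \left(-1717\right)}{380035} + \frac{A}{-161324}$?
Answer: $\frac{6982901149}{3606398020} \approx 1.9363$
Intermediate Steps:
$\frac{\left(-6\right) \left(-1717\right)}{380035} + \frac{A}{-161324} = \frac{\left(-6\right) \left(-1717\right)}{380035} - \frac{307991}{-161324} = 10302 \cdot \frac{1}{380035} - - \frac{307991}{161324} = \frac{606}{22355} + \frac{307991}{161324} = \frac{6982901149}{3606398020}$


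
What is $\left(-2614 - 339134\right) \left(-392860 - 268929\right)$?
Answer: $226165067172$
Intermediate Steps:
$\left(-2614 - 339134\right) \left(-392860 - 268929\right) = \left(-341748\right) \left(-661789\right) = 226165067172$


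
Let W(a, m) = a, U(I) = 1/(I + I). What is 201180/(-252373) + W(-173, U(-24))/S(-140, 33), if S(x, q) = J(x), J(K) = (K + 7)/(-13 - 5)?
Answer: -812646462/33565609 ≈ -24.211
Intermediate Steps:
U(I) = 1/(2*I)
J(K) = -7/18 - K/18 (J(K) = (7 + K)/(-18) = (7 + K)*(-1/18) = -7/18 - K/18)
S(x, q) = -7/18 - x/18
201180/(-252373) + W(-173, U(-24))/S(-140, 33) = 201180/(-252373) - 173/(-7/18 - 1/18*(-140)) = 201180*(-1/252373) - 173/(-7/18 + 70/9) = -201180/252373 - 173/133/18 = -201180/252373 - 173*18/133 = -201180/252373 - 3114/133 = -812646462/33565609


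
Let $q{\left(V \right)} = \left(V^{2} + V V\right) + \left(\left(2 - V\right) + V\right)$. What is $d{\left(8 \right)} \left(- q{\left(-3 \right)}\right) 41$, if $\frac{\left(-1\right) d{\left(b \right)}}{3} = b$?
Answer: $19680$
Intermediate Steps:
$d{\left(b \right)} = - 3 b$
$q{\left(V \right)} = 2 + 2 V^{2}$ ($q{\left(V \right)} = \left(V^{2} + V^{2}\right) + 2 = 2 V^{2} + 2 = 2 + 2 V^{2}$)
$d{\left(8 \right)} \left(- q{\left(-3 \right)}\right) 41 = \left(-3\right) 8 \left(- (2 + 2 \left(-3\right)^{2})\right) 41 = - 24 \left(- (2 + 2 \cdot 9)\right) 41 = - 24 \left(- (2 + 18)\right) 41 = - 24 \left(\left(-1\right) 20\right) 41 = \left(-24\right) \left(-20\right) 41 = 480 \cdot 41 = 19680$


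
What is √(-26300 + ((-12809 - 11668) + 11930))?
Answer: I*√38847 ≈ 197.1*I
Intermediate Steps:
√(-26300 + ((-12809 - 11668) + 11930)) = √(-26300 + (-24477 + 11930)) = √(-26300 - 12547) = √(-38847) = I*√38847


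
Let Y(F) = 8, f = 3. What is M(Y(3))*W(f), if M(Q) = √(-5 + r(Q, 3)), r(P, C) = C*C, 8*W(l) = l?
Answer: ¾ ≈ 0.75000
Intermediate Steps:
W(l) = l/8
r(P, C) = C²
M(Q) = 2 (M(Q) = √(-5 + 3²) = √(-5 + 9) = √4 = 2)
M(Y(3))*W(f) = 2*((⅛)*3) = 2*(3/8) = ¾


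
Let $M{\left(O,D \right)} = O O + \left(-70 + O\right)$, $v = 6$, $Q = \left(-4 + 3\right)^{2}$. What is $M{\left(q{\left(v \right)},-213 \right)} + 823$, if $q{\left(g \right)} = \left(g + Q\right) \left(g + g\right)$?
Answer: $7893$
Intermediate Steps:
$Q = 1$ ($Q = \left(-1\right)^{2} = 1$)
$q{\left(g \right)} = 2 g \left(1 + g\right)$ ($q{\left(g \right)} = \left(g + 1\right) \left(g + g\right) = \left(1 + g\right) 2 g = 2 g \left(1 + g\right)$)
$M{\left(O,D \right)} = -70 + O + O^{2}$ ($M{\left(O,D \right)} = O^{2} + \left(-70 + O\right) = -70 + O + O^{2}$)
$M{\left(q{\left(v \right)},-213 \right)} + 823 = \left(-70 + 2 \cdot 6 \left(1 + 6\right) + \left(2 \cdot 6 \left(1 + 6\right)\right)^{2}\right) + 823 = \left(-70 + 2 \cdot 6 \cdot 7 + \left(2 \cdot 6 \cdot 7\right)^{2}\right) + 823 = \left(-70 + 84 + 84^{2}\right) + 823 = \left(-70 + 84 + 7056\right) + 823 = 7070 + 823 = 7893$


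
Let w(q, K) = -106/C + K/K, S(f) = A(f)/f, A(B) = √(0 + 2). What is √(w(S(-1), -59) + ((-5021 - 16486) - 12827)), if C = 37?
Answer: I*√47005799/37 ≈ 185.3*I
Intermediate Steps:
A(B) = √2
S(f) = √2/f
w(q, K) = -69/37 (w(q, K) = -106/37 + K/K = -106*1/37 + 1 = -106/37 + 1 = -69/37)
√(w(S(-1), -59) + ((-5021 - 16486) - 12827)) = √(-69/37 + ((-5021 - 16486) - 12827)) = √(-69/37 + (-21507 - 12827)) = √(-69/37 - 34334) = √(-1270427/37) = I*√47005799/37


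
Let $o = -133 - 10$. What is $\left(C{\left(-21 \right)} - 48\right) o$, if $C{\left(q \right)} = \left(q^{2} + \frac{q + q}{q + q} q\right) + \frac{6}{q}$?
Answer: $- \frac{372086}{7} \approx -53155.0$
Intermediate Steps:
$o = -143$ ($o = -133 - 10 = -143$)
$C{\left(q \right)} = q + q^{2} + \frac{6}{q}$ ($C{\left(q \right)} = \left(q^{2} + \frac{2 q}{2 q} q\right) + \frac{6}{q} = \left(q^{2} + 2 q \frac{1}{2 q} q\right) + \frac{6}{q} = \left(q^{2} + 1 q\right) + \frac{6}{q} = \left(q^{2} + q\right) + \frac{6}{q} = \left(q + q^{2}\right) + \frac{6}{q} = q + q^{2} + \frac{6}{q}$)
$\left(C{\left(-21 \right)} - 48\right) o = \left(\left(-21 + \left(-21\right)^{2} + \frac{6}{-21}\right) - 48\right) \left(-143\right) = \left(\left(-21 + 441 + 6 \left(- \frac{1}{21}\right)\right) - 48\right) \left(-143\right) = \left(\left(-21 + 441 - \frac{2}{7}\right) - 48\right) \left(-143\right) = \left(\frac{2938}{7} - 48\right) \left(-143\right) = \frac{2602}{7} \left(-143\right) = - \frac{372086}{7}$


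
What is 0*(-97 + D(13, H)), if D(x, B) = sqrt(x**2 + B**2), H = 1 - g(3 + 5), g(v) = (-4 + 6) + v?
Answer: 0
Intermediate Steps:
g(v) = 2 + v
H = -9 (H = 1 - (2 + (3 + 5)) = 1 - (2 + 8) = 1 - 1*10 = 1 - 10 = -9)
D(x, B) = sqrt(B**2 + x**2)
0*(-97 + D(13, H)) = 0*(-97 + sqrt((-9)**2 + 13**2)) = 0*(-97 + sqrt(81 + 169)) = 0*(-97 + sqrt(250)) = 0*(-97 + 5*sqrt(10)) = 0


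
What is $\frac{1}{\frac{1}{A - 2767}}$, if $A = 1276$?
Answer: $-1491$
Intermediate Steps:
$\frac{1}{\frac{1}{A - 2767}} = \frac{1}{\frac{1}{1276 - 2767}} = \frac{1}{\frac{1}{-1491}} = \frac{1}{- \frac{1}{1491}} = -1491$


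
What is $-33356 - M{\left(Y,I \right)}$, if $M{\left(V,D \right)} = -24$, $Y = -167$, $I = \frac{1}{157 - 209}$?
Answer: $-33332$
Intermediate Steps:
$I = - \frac{1}{52}$ ($I = \frac{1}{-52} = - \frac{1}{52} \approx -0.019231$)
$-33356 - M{\left(Y,I \right)} = -33356 - -24 = -33356 + 24 = -33332$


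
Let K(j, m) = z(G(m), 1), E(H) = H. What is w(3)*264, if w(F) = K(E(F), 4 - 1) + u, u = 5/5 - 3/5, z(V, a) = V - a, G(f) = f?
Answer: 3168/5 ≈ 633.60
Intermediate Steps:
K(j, m) = -1 + m (K(j, m) = m - 1*1 = m - 1 = -1 + m)
u = ⅖ (u = 5*(⅕) - 3*⅕ = 1 - ⅗ = ⅖ ≈ 0.40000)
w(F) = 12/5 (w(F) = (-1 + (4 - 1)) + ⅖ = (-1 + 3) + ⅖ = 2 + ⅖ = 12/5)
w(3)*264 = (12/5)*264 = 3168/5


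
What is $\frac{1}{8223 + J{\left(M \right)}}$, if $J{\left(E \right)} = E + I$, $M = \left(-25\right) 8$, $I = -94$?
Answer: $\frac{1}{7929} \approx 0.00012612$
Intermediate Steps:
$M = -200$
$J{\left(E \right)} = -94 + E$ ($J{\left(E \right)} = E - 94 = -94 + E$)
$\frac{1}{8223 + J{\left(M \right)}} = \frac{1}{8223 - 294} = \frac{1}{7929}$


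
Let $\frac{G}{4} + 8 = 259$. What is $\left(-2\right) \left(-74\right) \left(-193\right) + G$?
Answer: $-27560$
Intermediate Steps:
$G = 1004$ ($G = -32 + 4 \cdot 259 = -32 + 1036 = 1004$)
$\left(-2\right) \left(-74\right) \left(-193\right) + G = \left(-2\right) \left(-74\right) \left(-193\right) + 1004 = 148 \left(-193\right) + 1004 = -28564 + 1004 = -27560$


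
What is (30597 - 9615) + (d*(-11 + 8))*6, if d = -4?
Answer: 21054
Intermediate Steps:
(30597 - 9615) + (d*(-11 + 8))*6 = (30597 - 9615) - 4*(-11 + 8)*6 = 20982 - 4*(-3)*6 = 20982 + 12*6 = 20982 + 72 = 21054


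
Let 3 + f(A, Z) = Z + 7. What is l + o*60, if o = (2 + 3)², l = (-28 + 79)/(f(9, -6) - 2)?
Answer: 5949/4 ≈ 1487.3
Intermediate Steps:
f(A, Z) = 4 + Z (f(A, Z) = -3 + (Z + 7) = -3 + (7 + Z) = 4 + Z)
l = -51/4 (l = (-28 + 79)/((4 - 6) - 2) = 51/(-2 - 2) = 51/(-4) = 51*(-¼) = -51/4 ≈ -12.750)
o = 25 (o = 5² = 25)
l + o*60 = -51/4 + 25*60 = -51/4 + 1500 = 5949/4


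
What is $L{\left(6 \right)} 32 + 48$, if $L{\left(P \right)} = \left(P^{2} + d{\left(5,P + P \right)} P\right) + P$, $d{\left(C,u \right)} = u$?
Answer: $3696$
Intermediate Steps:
$L{\left(P \right)} = P + 3 P^{2}$ ($L{\left(P \right)} = \left(P^{2} + \left(P + P\right) P\right) + P = \left(P^{2} + 2 P P\right) + P = \left(P^{2} + 2 P^{2}\right) + P = 3 P^{2} + P = P + 3 P^{2}$)
$L{\left(6 \right)} 32 + 48 = 6 \left(1 + 3 \cdot 6\right) 32 + 48 = 6 \left(1 + 18\right) 32 + 48 = 6 \cdot 19 \cdot 32 + 48 = 114 \cdot 32 + 48 = 3648 + 48 = 3696$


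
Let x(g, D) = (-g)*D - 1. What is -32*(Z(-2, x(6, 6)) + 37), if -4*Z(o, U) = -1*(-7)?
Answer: -1128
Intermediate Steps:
x(g, D) = -1 - D*g (x(g, D) = -D*g - 1 = -1 - D*g)
Z(o, U) = -7/4 (Z(o, U) = -(-1)*(-7)/4 = -¼*7 = -7/4)
-32*(Z(-2, x(6, 6)) + 37) = -32*(-7/4 + 37) = -32*141/4 = -1128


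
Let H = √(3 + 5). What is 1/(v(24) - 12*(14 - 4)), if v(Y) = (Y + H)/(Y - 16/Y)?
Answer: -24290/2889813 - 35*√2/5779626 ≈ -0.0084140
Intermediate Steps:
H = 2*√2 (H = √8 = 2*√2 ≈ 2.8284)
v(Y) = (Y + 2*√2)/(Y - 16/Y)
1/(v(24) - 12*(14 - 4)) = 1/(24*(24 + 2*√2)/(-16 + 24²) - 12*(14 - 4)) = 1/(24*(24 + 2*√2)/(-16 + 576) - 12*10) = 1/(24*(24 + 2*√2)/560 - 120) = 1/(24*(1/560)*(24 + 2*√2) - 120) = 1/((36/35 + 3*√2/35) - 120) = 1/(-4164/35 + 3*√2/35)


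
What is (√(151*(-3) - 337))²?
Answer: -790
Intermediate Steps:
(√(151*(-3) - 337))² = (√(-453 - 337))² = (√(-790))² = (I*√790)² = -790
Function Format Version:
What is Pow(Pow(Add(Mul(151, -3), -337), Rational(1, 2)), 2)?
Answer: -790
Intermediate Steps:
Pow(Pow(Add(Mul(151, -3), -337), Rational(1, 2)), 2) = Pow(Pow(Add(-453, -337), Rational(1, 2)), 2) = Pow(Pow(-790, Rational(1, 2)), 2) = Pow(Mul(I, Pow(790, Rational(1, 2))), 2) = -790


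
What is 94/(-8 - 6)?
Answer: -47/7 ≈ -6.7143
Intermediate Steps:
94/(-8 - 6) = 94/(-14) = 94*(-1/14) = -47/7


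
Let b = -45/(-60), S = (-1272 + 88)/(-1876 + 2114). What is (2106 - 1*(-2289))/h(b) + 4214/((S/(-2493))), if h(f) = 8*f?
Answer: 625294189/296 ≈ 2.1125e+6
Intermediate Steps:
S = -592/119 (S = -1184/238 = -1184*1/238 = -592/119 ≈ -4.9748)
b = ¾ (b = -45*(-1/60) = ¾ ≈ 0.75000)
(2106 - 1*(-2289))/h(b) + 4214/((S/(-2493))) = (2106 - 1*(-2289))/((8*(¾))) + 4214/((-592/119/(-2493))) = (2106 + 2289)/6 + 4214/((-592/119*(-1/2493))) = 4395*(⅙) + 4214/(592/296667) = 1465/2 + 4214*(296667/592) = 1465/2 + 625077369/296 = 625294189/296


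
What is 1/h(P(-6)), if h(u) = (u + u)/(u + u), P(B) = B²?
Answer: 1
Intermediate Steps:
h(u) = 1 (h(u) = (2*u)/((2*u)) = (2*u)*(1/(2*u)) = 1)
1/h(P(-6)) = 1/1 = 1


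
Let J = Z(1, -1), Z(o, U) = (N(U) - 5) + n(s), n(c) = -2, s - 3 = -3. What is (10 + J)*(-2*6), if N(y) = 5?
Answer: -96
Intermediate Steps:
s = 0 (s = 3 - 3 = 0)
Z(o, U) = -2 (Z(o, U) = (5 - 5) - 2 = 0 - 2 = -2)
J = -2
(10 + J)*(-2*6) = (10 - 2)*(-2*6) = 8*(-12) = -96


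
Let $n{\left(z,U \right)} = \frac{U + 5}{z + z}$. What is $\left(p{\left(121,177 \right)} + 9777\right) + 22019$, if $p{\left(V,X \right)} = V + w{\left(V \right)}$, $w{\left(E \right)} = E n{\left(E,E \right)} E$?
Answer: $39540$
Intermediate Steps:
$n{\left(z,U \right)} = \frac{5 + U}{2 z}$
$w{\left(E \right)} = E \left(\frac{5}{2} + \frac{E}{2}\right)$ ($w{\left(E \right)} = E \frac{5 + E}{2 E} E = E \left(\frac{5}{2} + \frac{E}{2}\right)$)
$p{\left(V,X \right)} = V + \frac{V \left(5 + V\right)}{2}$
$\left(p{\left(121,177 \right)} + 9777\right) + 22019 = \left(\frac{1}{2} \cdot 121 \left(7 + 121\right) + 9777\right) + 22019 = \left(\frac{1}{2} \cdot 121 \cdot 128 + 9777\right) + 22019 = \left(7744 + 9777\right) + 22019 = 17521 + 22019 = 39540$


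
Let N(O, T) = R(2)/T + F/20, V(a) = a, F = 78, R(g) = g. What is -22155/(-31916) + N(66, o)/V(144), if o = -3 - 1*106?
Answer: 903121349/1252383840 ≈ 0.72112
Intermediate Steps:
o = -109 (o = -3 - 106 = -109)
N(O, T) = 39/10 + 2/T (N(O, T) = 2/T + 78/20 = 2/T + 78*(1/20) = 2/T + 39/10 = 39/10 + 2/T)
-22155/(-31916) + N(66, o)/V(144) = -22155/(-31916) + (39/10 + 2/(-109))/144 = -22155*(-1/31916) + (39/10 + 2*(-1/109))*(1/144) = 22155/31916 + (39/10 - 2/109)*(1/144) = 22155/31916 + (4231/1090)*(1/144) = 22155/31916 + 4231/156960 = 903121349/1252383840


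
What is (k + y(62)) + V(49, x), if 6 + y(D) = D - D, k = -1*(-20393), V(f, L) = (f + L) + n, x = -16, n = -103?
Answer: 20317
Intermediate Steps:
V(f, L) = -103 + L + f (V(f, L) = (f + L) - 103 = (L + f) - 103 = -103 + L + f)
k = 20393
y(D) = -6 (y(D) = -6 + (D - D) = -6 + 0 = -6)
(k + y(62)) + V(49, x) = (20393 - 6) + (-103 - 16 + 49) = 20387 - 70 = 20317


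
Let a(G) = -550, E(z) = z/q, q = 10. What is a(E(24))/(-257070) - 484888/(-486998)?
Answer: 13849003/13879443 ≈ 0.99781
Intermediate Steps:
E(z) = z/10
a(E(24))/(-257070) - 484888/(-486998) = -550/(-257070) - 484888/(-486998) = -550*(-1/257070) - 484888*(-1/486998) = 5/2337 + 242444/243499 = 13849003/13879443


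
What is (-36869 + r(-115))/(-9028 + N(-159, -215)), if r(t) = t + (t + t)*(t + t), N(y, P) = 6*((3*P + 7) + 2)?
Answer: -3979/3211 ≈ -1.2392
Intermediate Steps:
N(y, P) = 54 + 18*P (N(y, P) = 6*((7 + 3*P) + 2) = 6*(9 + 3*P) = 54 + 18*P)
r(t) = t + 4*t² (r(t) = t + (2*t)*(2*t) = t + 4*t²)
(-36869 + r(-115))/(-9028 + N(-159, -215)) = (-36869 - 115*(1 + 4*(-115)))/(-9028 + (54 + 18*(-215))) = (-36869 - 115*(1 - 460))/(-9028 + (54 - 3870)) = (-36869 - 115*(-459))/(-9028 - 3816) = (-36869 + 52785)/(-12844) = 15916*(-1/12844) = -3979/3211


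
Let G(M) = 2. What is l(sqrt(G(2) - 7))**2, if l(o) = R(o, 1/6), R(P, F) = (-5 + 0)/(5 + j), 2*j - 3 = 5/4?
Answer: 1600/3249 ≈ 0.49246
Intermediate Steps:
j = 17/8 (j = 3/2 + (5/4)/2 = 3/2 + (5*(1/4))/2 = 3/2 + (1/2)*(5/4) = 3/2 + 5/8 = 17/8 ≈ 2.1250)
R(P, F) = -40/57 (R(P, F) = (-5 + 0)/(5 + 17/8) = -5/57/8 = -5*8/57 = -40/57)
l(o) = -40/57
l(sqrt(G(2) - 7))**2 = (-40/57)**2 = 1600/3249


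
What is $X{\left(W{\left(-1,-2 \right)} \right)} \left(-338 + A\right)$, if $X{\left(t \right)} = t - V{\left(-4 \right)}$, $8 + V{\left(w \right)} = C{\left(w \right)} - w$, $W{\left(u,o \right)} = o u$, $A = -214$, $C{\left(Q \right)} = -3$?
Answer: $-4968$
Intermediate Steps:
$V{\left(w \right)} = -11 - w$ ($V{\left(w \right)} = -8 - \left(3 + w\right) = -11 - w$)
$X{\left(t \right)} = 7 + t$ ($X{\left(t \right)} = t - \left(-11 - -4\right) = t - \left(-11 + 4\right) = t - -7 = t + 7 = 7 + t$)
$X{\left(W{\left(-1,-2 \right)} \right)} \left(-338 + A\right) = \left(7 - -2\right) \left(-338 - 214\right) = \left(7 + 2\right) \left(-552\right) = 9 \left(-552\right) = -4968$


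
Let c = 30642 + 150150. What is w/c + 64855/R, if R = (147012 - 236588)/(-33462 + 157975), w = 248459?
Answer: -91245355306481/1012164012 ≈ -90149.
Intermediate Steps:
R = -89576/124513 ≈ -0.71941
c = 180792
w/c + 64855/R = 248459/180792 + 64855/(-89576/124513) = 248459*(1/180792) + 64855*(-124513/89576) = 248459/180792 - 8075290615/89576 = -91245355306481/1012164012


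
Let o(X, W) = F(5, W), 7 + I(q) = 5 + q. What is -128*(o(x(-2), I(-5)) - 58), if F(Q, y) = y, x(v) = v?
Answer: 8320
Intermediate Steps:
I(q) = -2 + q (I(q) = -7 + (5 + q) = -2 + q)
o(X, W) = W
-128*(o(x(-2), I(-5)) - 58) = -128*((-2 - 5) - 58) = -128*(-7 - 58) = -128*(-65) = 8320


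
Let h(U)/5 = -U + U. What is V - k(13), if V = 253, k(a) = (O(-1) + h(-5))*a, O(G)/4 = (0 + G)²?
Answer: 201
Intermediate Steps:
h(U) = 0 (h(U) = 5*(-U + U) = 5*0 = 0)
O(G) = 4*G² (O(G) = 4*(0 + G)² = 4*G²)
k(a) = 4*a (k(a) = (4*(-1)² + 0)*a = (4*1 + 0)*a = (4 + 0)*a = 4*a)
V - k(13) = 253 - 4*13 = 253 - 1*52 = 253 - 52 = 201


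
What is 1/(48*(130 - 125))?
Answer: 1/240 ≈ 0.0041667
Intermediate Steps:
1/(48*(130 - 125)) = 1/(48*5) = 1/240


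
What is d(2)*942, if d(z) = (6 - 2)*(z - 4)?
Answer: -7536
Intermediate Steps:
d(z) = -16 + 4*z (d(z) = 4*(-4 + z) = -16 + 4*z)
d(2)*942 = (-16 + 4*2)*942 = (-16 + 8)*942 = -8*942 = -7536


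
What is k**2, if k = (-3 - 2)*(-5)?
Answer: 625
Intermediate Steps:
k = 25 (k = -5*(-5) = 25)
k**2 = 25**2 = 625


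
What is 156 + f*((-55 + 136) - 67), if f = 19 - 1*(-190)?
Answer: 3082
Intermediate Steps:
f = 209 (f = 19 + 190 = 209)
156 + f*((-55 + 136) - 67) = 156 + 209*((-55 + 136) - 67) = 156 + 209*(81 - 67) = 156 + 209*14 = 156 + 2926 = 3082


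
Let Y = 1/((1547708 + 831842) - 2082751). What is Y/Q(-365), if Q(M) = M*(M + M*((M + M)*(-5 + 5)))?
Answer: 1/39541046775 ≈ 2.5290e-11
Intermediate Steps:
Q(M) = M² (Q(M) = M*(M + M*((2*M)*0)) = M*(M + M*0) = M*(M + 0) = M*M = M²)
Y = 1/296799 (Y = 1/(2379550 - 2082751) = 1/296799 ≈ 3.3693e-6)
Y/Q(-365) = 1/(296799*((-365)²)) = (1/296799)/133225 = (1/296799)*(1/133225) = 1/39541046775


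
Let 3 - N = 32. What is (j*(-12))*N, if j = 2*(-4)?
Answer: -2784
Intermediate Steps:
N = -29 (N = 3 - 1*32 = 3 - 32 = -29)
j = -8
(j*(-12))*N = -8*(-12)*(-29) = 96*(-29) = -2784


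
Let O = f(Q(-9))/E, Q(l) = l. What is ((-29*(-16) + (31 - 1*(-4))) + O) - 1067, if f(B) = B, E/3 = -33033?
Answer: -6254247/11011 ≈ -568.00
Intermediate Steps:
E = -99099 (E = 3*(-33033) = -99099)
O = 1/11011 (O = -9/(-99099) = -9*(-1/99099) = 1/11011 ≈ 9.0818e-5)
((-29*(-16) + (31 - 1*(-4))) + O) - 1067 = ((-29*(-16) + (31 - 1*(-4))) + 1/11011) - 1067 = ((464 + (31 + 4)) + 1/11011) - 1067 = ((464 + 35) + 1/11011) - 1067 = (499 + 1/11011) - 1067 = 5494490/11011 - 1067 = -6254247/11011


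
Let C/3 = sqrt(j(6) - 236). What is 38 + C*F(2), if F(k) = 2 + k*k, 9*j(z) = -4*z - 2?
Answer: 38 + 30*I*sqrt(86) ≈ 38.0 + 278.21*I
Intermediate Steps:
j(z) = -2/9 - 4*z/9 (j(z) = (-4*z - 2)/9 = (-2 - 4*z)/9 = -2/9 - 4*z/9)
F(k) = 2 + k**2
C = 5*I*sqrt(86) (C = 3*sqrt((-2/9 - 4/9*6) - 236) = 3*sqrt((-2/9 - 8/3) - 236) = 3*sqrt(-26/9 - 236) = 3*sqrt(-2150/9) = 3*(5*I*sqrt(86)/3) = 5*I*sqrt(86) ≈ 46.368*I)
38 + C*F(2) = 38 + (5*I*sqrt(86))*(2 + 2**2) = 38 + (5*I*sqrt(86))*(2 + 4) = 38 + (5*I*sqrt(86))*6 = 38 + 30*I*sqrt(86)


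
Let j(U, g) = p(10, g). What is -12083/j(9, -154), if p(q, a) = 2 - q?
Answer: 12083/8 ≈ 1510.4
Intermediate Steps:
j(U, g) = -8 (j(U, g) = 2 - 1*10 = 2 - 10 = -8)
-12083/j(9, -154) = -12083/(-8) = -12083*(-⅛) = 12083/8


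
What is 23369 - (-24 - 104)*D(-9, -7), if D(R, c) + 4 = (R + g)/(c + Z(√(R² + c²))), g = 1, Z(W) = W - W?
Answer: 161023/7 ≈ 23003.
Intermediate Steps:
Z(W) = 0
D(R, c) = -4 + (1 + R)/c (D(R, c) = -4 + (R + 1)/(c + 0) = -4 + (1 + R)/c)
23369 - (-24 - 104)*D(-9, -7) = 23369 - (-24 - 104)*(1 - 9 - 4*(-7))/(-7) = 23369 - (-128)*(-(1 - 9 + 28)/7) = 23369 - (-128)*(-⅐*20) = 23369 - (-128)*(-20)/7 = 23369 - 1*2560/7 = 23369 - 2560/7 = 161023/7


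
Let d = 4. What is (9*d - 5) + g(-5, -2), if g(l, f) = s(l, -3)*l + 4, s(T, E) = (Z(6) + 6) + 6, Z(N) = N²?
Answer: -205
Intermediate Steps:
s(T, E) = 48 (s(T, E) = (6² + 6) + 6 = (36 + 6) + 6 = 42 + 6 = 48)
g(l, f) = 4 + 48*l (g(l, f) = 48*l + 4 = 4 + 48*l)
(9*d - 5) + g(-5, -2) = (9*4 - 5) + (4 + 48*(-5)) = (36 - 5) + (4 - 240) = 31 - 236 = -205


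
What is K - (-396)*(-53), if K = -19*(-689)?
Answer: -7897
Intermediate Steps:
K = 13091
K - (-396)*(-53) = 13091 - (-396)*(-53) = 13091 - 1*20988 = 13091 - 20988 = -7897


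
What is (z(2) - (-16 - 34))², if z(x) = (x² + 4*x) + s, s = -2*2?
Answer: 3364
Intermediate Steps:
s = -4
z(x) = -4 + x² + 4*x (z(x) = (x² + 4*x) - 4 = -4 + x² + 4*x)
(z(2) - (-16 - 34))² = ((-4 + 2² + 4*2) - (-16 - 34))² = ((-4 + 4 + 8) - 1*(-50))² = (8 + 50)² = 58² = 3364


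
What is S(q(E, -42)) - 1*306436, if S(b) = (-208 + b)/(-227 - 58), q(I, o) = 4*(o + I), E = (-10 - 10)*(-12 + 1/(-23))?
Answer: -669567164/2185 ≈ -3.0644e+5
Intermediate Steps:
E = 5540/23 (E = -20*(-12 - 1/23) = -20*(-277/23) = 5540/23 ≈ 240.87)
q(I, o) = 4*I + 4*o (q(I, o) = 4*(I + o) = 4*I + 4*o)
S(b) = 208/285 - b/285 (S(b) = (-208 + b)/(-285) = (-208 + b)*(-1/285) = 208/285 - b/285)
S(q(E, -42)) - 1*306436 = (208/285 - (4*(5540/23) + 4*(-42))/285) - 1*306436 = (208/285 - (22160/23 - 168)/285) - 306436 = (208/285 - 1/285*18296/23) - 306436 = (208/285 - 18296/6555) - 306436 = -4504/2185 - 306436 = -669567164/2185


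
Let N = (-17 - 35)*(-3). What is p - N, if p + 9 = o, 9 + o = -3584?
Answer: -3758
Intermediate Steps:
o = -3593 (o = -9 - 3584 = -3593)
N = 156 (N = -52*(-3) = 156)
p = -3602 (p = -9 - 3593 = -3602)
p - N = -3602 - 1*156 = -3602 - 156 = -3758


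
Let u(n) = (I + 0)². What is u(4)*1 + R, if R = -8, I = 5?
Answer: 17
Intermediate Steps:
u(n) = 25 (u(n) = (5 + 0)² = 5² = 25)
u(4)*1 + R = 25*1 - 8 = 25 - 8 = 17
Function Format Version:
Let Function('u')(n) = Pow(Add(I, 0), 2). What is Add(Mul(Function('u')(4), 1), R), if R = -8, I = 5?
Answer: 17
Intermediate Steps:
Function('u')(n) = 25 (Function('u')(n) = Pow(Add(5, 0), 2) = Pow(5, 2) = 25)
Add(Mul(Function('u')(4), 1), R) = Add(Mul(25, 1), -8) = Add(25, -8) = 17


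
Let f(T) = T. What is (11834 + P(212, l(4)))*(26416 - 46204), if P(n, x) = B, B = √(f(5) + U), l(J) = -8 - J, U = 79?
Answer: -234171192 - 39576*√21 ≈ -2.3435e+8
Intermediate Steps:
B = 2*√21 (B = √(5 + 79) = √84 = 2*√21 ≈ 9.1651)
P(n, x) = 2*√21
(11834 + P(212, l(4)))*(26416 - 46204) = (11834 + 2*√21)*(26416 - 46204) = (11834 + 2*√21)*(-19788) = -234171192 - 39576*√21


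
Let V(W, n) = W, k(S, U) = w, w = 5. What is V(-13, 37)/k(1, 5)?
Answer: -13/5 ≈ -2.6000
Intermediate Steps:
k(S, U) = 5
V(-13, 37)/k(1, 5) = -13/5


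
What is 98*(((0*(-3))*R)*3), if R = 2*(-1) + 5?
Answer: 0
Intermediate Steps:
R = 3 (R = -2 + 5 = 3)
98*(((0*(-3))*R)*3) = 98*(((0*(-3))*3)*3) = 98*((0*3)*3) = 98*(0*3) = 98*0 = 0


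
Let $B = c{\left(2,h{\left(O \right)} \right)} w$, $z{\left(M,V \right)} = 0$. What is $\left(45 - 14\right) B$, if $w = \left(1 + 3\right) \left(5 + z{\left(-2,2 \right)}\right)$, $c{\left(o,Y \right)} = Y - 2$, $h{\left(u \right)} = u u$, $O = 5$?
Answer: $14260$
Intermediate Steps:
$h{\left(u \right)} = u^{2}$
$c{\left(o,Y \right)} = -2 + Y$
$w = 20$ ($w = \left(1 + 3\right) \left(5 + 0\right) = 4 \cdot 5 = 20$)
$B = 460$ ($B = \left(-2 + 5^{2}\right) 20 = \left(-2 + 25\right) 20 = 23 \cdot 20 = 460$)
$\left(45 - 14\right) B = \left(45 - 14\right) 460 = 31 \cdot 460 = 14260$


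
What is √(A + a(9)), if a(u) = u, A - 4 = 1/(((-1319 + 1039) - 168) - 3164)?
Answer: √42400365/1806 ≈ 3.6055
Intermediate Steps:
A = 14447/3612 (A = 4 + 1/(((-1319 + 1039) - 168) - 3164) = 4 + 1/((-280 - 168) - 3164) = 4 + 1/(-448 - 3164) = 4 + 1/(-3612) = 4 - 1/3612 = 14447/3612 ≈ 3.9997)
√(A + a(9)) = √(14447/3612 + 9) = √(46955/3612) = √42400365/1806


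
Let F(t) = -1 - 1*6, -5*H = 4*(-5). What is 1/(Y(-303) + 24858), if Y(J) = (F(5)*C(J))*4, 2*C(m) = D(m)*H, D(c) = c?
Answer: 1/41826 ≈ 2.3909e-5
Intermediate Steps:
H = 4 (H = -4*(-5)/5 = -1/5*(-20) = 4)
C(m) = 2*m (C(m) = (m*4)/2 = (4*m)/2 = 2*m)
F(t) = -7 (F(t) = -1 - 6 = -7)
Y(J) = -56*J (Y(J) = -14*J*4 = -56*J)
1/(Y(-303) + 24858) = 1/(-56*(-303) + 24858) = 1/(16968 + 24858) = 1/41826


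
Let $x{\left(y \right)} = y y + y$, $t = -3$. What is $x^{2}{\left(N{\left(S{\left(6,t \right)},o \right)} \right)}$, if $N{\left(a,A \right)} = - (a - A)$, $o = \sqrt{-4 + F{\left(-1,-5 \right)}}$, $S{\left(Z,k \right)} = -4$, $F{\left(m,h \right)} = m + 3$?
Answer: $162 + 324 i \sqrt{2} \approx 162.0 + 458.21 i$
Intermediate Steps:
$F{\left(m,h \right)} = 3 + m$
$o = i \sqrt{2}$ ($o = \sqrt{-4 + \left(3 - 1\right)} = \sqrt{-4 + 2} = \sqrt{-2} = i \sqrt{2} \approx 1.4142 i$)
$N{\left(a,A \right)} = A - a$
$x{\left(y \right)} = y + y^{2}$ ($x{\left(y \right)} = y^{2} + y = y + y^{2}$)
$x^{2}{\left(N{\left(S{\left(6,t \right)},o \right)} \right)} = \left(\left(i \sqrt{2} - -4\right) \left(1 + \left(i \sqrt{2} - -4\right)\right)\right)^{2} = \left(\left(i \sqrt{2} + 4\right) \left(1 + \left(i \sqrt{2} + 4\right)\right)\right)^{2} = \left(\left(4 + i \sqrt{2}\right) \left(1 + \left(4 + i \sqrt{2}\right)\right)\right)^{2} = \left(\left(4 + i \sqrt{2}\right) \left(5 + i \sqrt{2}\right)\right)^{2} = \left(4 + i \sqrt{2}\right)^{2} \left(5 + i \sqrt{2}\right)^{2}$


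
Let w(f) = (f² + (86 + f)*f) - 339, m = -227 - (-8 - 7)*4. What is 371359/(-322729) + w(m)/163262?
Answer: -4306552175/4789943818 ≈ -0.89908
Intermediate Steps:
m = -167 (m = -227 - (-15)*4 = -227 - 1*(-60) = -227 + 60 = -167)
w(f) = -339 + f² + f*(86 + f) (w(f) = (f² + f*(86 + f)) - 339 = -339 + f² + f*(86 + f))
371359/(-322729) + w(m)/163262 = 371359/(-322729) + (-339 + 2*(-167)² + 86*(-167))/163262 = 371359*(-1/322729) + (-339 + 2*27889 - 14362)*(1/163262) = -371359/322729 + (-339 + 55778 - 14362)*(1/163262) = -371359/322729 + 41077*(1/163262) = -371359/322729 + 41077/163262 = -4306552175/4789943818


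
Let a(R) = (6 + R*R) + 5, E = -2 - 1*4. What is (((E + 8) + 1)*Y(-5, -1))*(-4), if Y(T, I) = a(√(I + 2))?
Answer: -144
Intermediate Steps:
E = -6 (E = -2 - 4 = -6)
a(R) = 11 + R² (a(R) = (6 + R²) + 5 = 11 + R²)
Y(T, I) = 13 + I (Y(T, I) = 11 + (√(I + 2))² = 11 + (√(2 + I))² = 11 + (2 + I) = 13 + I)
(((E + 8) + 1)*Y(-5, -1))*(-4) = (((-6 + 8) + 1)*(13 - 1))*(-4) = ((2 + 1)*12)*(-4) = (3*12)*(-4) = 36*(-4) = -144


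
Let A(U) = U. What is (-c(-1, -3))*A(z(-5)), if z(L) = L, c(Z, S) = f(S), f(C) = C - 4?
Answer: -35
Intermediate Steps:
f(C) = -4 + C
c(Z, S) = -4 + S
(-c(-1, -3))*A(z(-5)) = -(-4 - 3)*(-5) = -1*(-7)*(-5) = 7*(-5) = -35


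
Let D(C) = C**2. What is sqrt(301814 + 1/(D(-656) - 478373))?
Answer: sqrt(5755800929449)/4367 ≈ 549.38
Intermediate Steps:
sqrt(301814 + 1/(D(-656) - 478373)) = sqrt(301814 + 1/((-656)**2 - 478373)) = sqrt(301814 + 1/(430336 - 478373)) = sqrt(301814 + 1/(-48037)) = sqrt(301814 - 1/48037) = sqrt(14498239117/48037) = sqrt(5755800929449)/4367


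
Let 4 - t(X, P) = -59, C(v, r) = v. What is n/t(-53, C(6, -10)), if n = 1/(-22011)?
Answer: -1/1386693 ≈ -7.2114e-7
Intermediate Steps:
n = -1/22011 ≈ -4.5432e-5
t(X, P) = 63 (t(X, P) = 4 - 1*(-59) = 4 + 59 = 63)
n/t(-53, C(6, -10)) = -1/22011/63 = -1/22011*1/63 = -1/1386693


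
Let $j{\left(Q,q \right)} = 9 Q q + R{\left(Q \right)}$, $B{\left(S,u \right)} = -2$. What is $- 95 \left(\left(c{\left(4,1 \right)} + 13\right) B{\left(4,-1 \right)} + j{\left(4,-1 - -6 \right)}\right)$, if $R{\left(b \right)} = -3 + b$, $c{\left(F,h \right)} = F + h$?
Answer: $-13775$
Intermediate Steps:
$j{\left(Q,q \right)} = -3 + Q + 9 Q q$ ($j{\left(Q,q \right)} = 9 Q q + \left(-3 + Q\right) = -3 + Q + 9 Q q$)
$- 95 \left(\left(c{\left(4,1 \right)} + 13\right) B{\left(4,-1 \right)} + j{\left(4,-1 - -6 \right)}\right) = - 95 \left(\left(\left(4 + 1\right) + 13\right) \left(-2\right) + \left(-3 + 4 + 9 \cdot 4 \left(-1 - -6\right)\right)\right) = - 95 \left(\left(5 + 13\right) \left(-2\right) + \left(-3 + 4 + 9 \cdot 4 \left(-1 + 6\right)\right)\right) = - 95 \left(18 \left(-2\right) + \left(-3 + 4 + 9 \cdot 4 \cdot 5\right)\right) = - 95 \left(-36 + \left(-3 + 4 + 180\right)\right) = - 95 \left(-36 + 181\right) = \left(-95\right) 145 = -13775$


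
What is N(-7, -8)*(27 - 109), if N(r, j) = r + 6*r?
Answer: 4018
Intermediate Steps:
N(r, j) = 7*r
N(-7, -8)*(27 - 109) = (7*(-7))*(27 - 109) = -49*(-82) = 4018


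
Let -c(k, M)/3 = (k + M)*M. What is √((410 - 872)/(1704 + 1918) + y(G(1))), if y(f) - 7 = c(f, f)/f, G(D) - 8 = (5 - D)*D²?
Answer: I*√213600206/1811 ≈ 8.0702*I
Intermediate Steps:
c(k, M) = -3*M*(M + k) (c(k, M) = -3*(k + M)*M = -3*(M + k)*M = -3*M*(M + k))
G(D) = 8 + D²*(5 - D) (G(D) = 8 + (5 - D)*D² = 8 + D²*(5 - D))
y(f) = 7 - 6*f (y(f) = 7 + (-3*f*(f + f))/f = 7 + (-3*f*2*f)/f = 7 + (-6*f²)/f = 7 - 6*f)
√((410 - 872)/(1704 + 1918) + y(G(1))) = √((410 - 872)/(1704 + 1918) + (7 - 6*(8 - 1*1³ + 5*1²))) = √(-462/3622 + (7 - 6*(8 - 1*1 + 5*1))) = √(-462*1/3622 + (7 - 6*(8 - 1 + 5))) = √(-231/1811 + (7 - 6*12)) = √(-231/1811 + (7 - 72)) = √(-231/1811 - 65) = √(-117946/1811) = I*√213600206/1811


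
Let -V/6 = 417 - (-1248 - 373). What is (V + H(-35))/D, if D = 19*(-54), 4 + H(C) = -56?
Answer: 2048/171 ≈ 11.977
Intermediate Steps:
H(C) = -60 (H(C) = -4 - 56 = -60)
D = -1026
V = -12228 (V = -6*(417 - (-1248 - 373)) = -6*(417 - 1*(-1621)) = -6*(417 + 1621) = -6*2038 = -12228)
(V + H(-35))/D = (-12228 - 60)/(-1026) = -12288*(-1/1026) = 2048/171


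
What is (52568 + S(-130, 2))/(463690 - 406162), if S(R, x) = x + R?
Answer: 2185/2397 ≈ 0.91156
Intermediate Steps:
S(R, x) = R + x
(52568 + S(-130, 2))/(463690 - 406162) = (52568 + (-130 + 2))/(463690 - 406162) = (52568 - 128)/57528 = 52440*(1/57528) = 2185/2397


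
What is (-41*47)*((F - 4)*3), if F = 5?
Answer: -5781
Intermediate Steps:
(-41*47)*((F - 4)*3) = (-41*47)*((5 - 4)*3) = -1927*3 = -5781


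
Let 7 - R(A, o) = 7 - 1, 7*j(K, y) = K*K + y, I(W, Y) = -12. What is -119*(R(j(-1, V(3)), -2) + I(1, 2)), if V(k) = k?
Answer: 1309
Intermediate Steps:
j(K, y) = y/7 + K**2/7 (j(K, y) = (K*K + y)/7 = (K**2 + y)/7 = (y + K**2)/7 = y/7 + K**2/7)
R(A, o) = 1 (R(A, o) = 7 - (7 - 1) = 7 - 1*6 = 7 - 6 = 1)
-119*(R(j(-1, V(3)), -2) + I(1, 2)) = -119*(1 - 12) = -119*(-11) = 1309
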